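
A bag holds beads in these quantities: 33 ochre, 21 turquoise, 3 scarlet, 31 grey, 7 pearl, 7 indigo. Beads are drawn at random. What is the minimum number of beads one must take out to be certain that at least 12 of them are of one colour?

51

By pigeonhole, the 6 colours are the holes; the beads drawn are the pigeons.
To avoid 12 of any one colour, the worst case takes at most 11 of each colour, or every bead of a colour that has fewer than 11.
That gives 11 + 11 + 3 + 11 + 7 + 7 = 50 beads with no colour reaching 12.
The next bead forces some colour to 12, so 50 + 1 = 51.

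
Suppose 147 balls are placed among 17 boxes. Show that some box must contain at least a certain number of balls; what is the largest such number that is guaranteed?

9

By pigeonhole, the 17 boxes are the holes and the 147 balls are the pigeons.
If every box held at most 8 balls, the total would be at most 17 × 8 = 136, which is less than 147.
So some box holds at least ⌈147/17⌉ = 9 balls.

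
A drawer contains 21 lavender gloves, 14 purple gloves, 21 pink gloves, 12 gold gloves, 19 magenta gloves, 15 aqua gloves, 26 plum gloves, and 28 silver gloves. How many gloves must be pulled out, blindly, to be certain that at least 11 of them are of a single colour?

81

The 8 colours are the holes; the gloves drawn are the pigeons.
To avoid 11 of any one colour, the worst case takes at most 10 of each colour.
That gives 10 + 10 + 10 + 10 + 10 + 10 + 10 + 10 = 80 gloves with no colour reaching 11.
The next glove forces some colour to 11, so 80 + 1 = 81.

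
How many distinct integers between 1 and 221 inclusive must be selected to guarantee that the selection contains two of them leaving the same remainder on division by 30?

31

By the pigeonhole principle, the 30 residue classes mod 30 are the pigeonholes.
With 30 integers one could put 1 in each residue class and have no class reach 2.
The 31st integer pushes some class to 2, so 30·1 + 1 = 31.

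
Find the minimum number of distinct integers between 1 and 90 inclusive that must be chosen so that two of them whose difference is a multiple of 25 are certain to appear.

26

Integers whose pairwise differences are multiples of 25 are exactly those sharing a remainder mod 25. Pigeonhole: the 25 residue classes mod 25 are the pigeonholes.
With 25 integers one could put 1 in each residue class and have no class reach 2.
The 26th integer pushes some class to 2, so 25·1 + 1 = 26.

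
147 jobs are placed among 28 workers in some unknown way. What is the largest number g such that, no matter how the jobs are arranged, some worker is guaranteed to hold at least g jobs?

By the pigeonhole principle, the 28 workers are the holes and the 147 jobs are the pigeons.
If every worker held at most 5 jobs, the total would be at most 28 × 5 = 140, which is less than 147.
So some worker holds at least ⌈147/28⌉ = 6 jobs.

6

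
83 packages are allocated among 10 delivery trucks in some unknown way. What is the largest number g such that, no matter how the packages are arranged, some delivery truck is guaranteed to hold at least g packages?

By the pigeonhole principle, the 10 delivery trucks are the holes and the 83 packages are the pigeons.
If every delivery truck held at most 8 packages, the total would be at most 10 × 8 = 80, which is less than 83.
So some delivery truck holds at least ⌈83/10⌉ = 9 packages.

9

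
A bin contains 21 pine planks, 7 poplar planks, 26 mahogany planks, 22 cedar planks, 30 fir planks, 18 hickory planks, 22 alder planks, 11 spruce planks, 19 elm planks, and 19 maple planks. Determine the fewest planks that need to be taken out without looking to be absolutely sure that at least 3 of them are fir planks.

168

In the worst case for collecting fir planks, every non-fir plank comes out first.
There are 21 + 7 + 26 + 22 + 18 + 22 + 11 + 19 + 19 = 165 non-fir planks altogether.
After those, each further plank must be fir, so 165 + 3 = 168 draws guarantee 3 fir planks.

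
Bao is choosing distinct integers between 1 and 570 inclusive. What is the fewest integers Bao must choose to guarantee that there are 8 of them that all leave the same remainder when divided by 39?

Pigeonhole: the 39 residue classes mod 39 are the pigeonholes.
With 273 integers one could put 7 in each residue class and have no class reach 8.
The 274th integer pushes some class to 8, so 39·7 + 1 = 274.

274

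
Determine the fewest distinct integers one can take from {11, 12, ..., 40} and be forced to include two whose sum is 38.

A set avoiding the sum 38 can contain at most one of each pair {x, 38−x}, plus the 14 elements whose complement lies outside the range or equal to its own complement.
The integers 19, …, 40 (22 of them) are such a set: any two sum to at least 19+20 = 39 > 38.
By pigeonhole, any 23rd integer completes one of the 8 pairs, so 23 choices force a sum of 38.

23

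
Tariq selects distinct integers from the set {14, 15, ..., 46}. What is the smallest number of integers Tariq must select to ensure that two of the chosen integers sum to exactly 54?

Two chosen integers sum to 54 exactly when both halves of some pair {x, 54−x} with 14 ≤ x ≤ 54−x ≤ 40 are chosen — 13 such pairs.
The remaining 7 elements (those with no distinct partner in range) can never complete a 54-sum, so the worst case takes all of them and one from each pair: 7 + 13 = 20.
The 21st integer has to be the second member of some pair, so 20 + 1 = 21.

21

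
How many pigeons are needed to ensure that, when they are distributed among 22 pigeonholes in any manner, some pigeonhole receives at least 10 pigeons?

With 198 pigeons one could put exactly 9 in each of the 22 pigeonholes, and no pigeonhole would reach 10.
Pigeonhole: one more pigeon must land in a pigeonhole that already has 9, giving it 10.
So 22 × 9 + 1 = 199 pigeons are required.

199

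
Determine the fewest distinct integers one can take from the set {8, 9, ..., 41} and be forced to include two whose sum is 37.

Group the elements by complementary pair {x, 37−x}: {8,29}, {9,28}, {10,27}, …, giving 11 two-element pairs and 12 integers whose partner 37−x falls outside [8,41].
Pigeonhole: treating each of those 23 groups as a pigeonhole, one can pick one integer per group — 23 integers — with no two summing to 37.
The 24th integer lands in an occupied pair, forcing a sum of 37.

24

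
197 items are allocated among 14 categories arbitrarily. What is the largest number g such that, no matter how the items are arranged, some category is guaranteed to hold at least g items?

The 14 categories are the holes and the 197 items are the pigeons.
If every category held at most 14 items, the total would be at most 14 × 14 = 196, which is less than 197.
So some category holds at least ⌈197/14⌉ = 15 items.

15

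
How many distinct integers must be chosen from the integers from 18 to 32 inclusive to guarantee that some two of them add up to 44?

Group the elements by complementary pair {x, 44−x}: {18,26}, {19,25}, {20,24}, …, giving 4 two-element pairs, the single value 22 (it cannot pair with itself since the integers are distinct), and 6 integers whose partner 44−x falls outside [18,32].
Pigeonhole: treating each of those 11 groups as a pigeonhole, one can pick one integer per group — 11 integers — with no two summing to 44.
The 12th integer lands in an occupied pair, forcing a sum of 44.

12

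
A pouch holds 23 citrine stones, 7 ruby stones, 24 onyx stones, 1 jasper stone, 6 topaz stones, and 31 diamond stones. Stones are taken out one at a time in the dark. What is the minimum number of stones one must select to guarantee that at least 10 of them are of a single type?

By pigeonhole, put each drawn stone into a box by type. The largest draw with every box below 10 takes min(count, 9) from each type; types with fewer than 9 contribute all they have.
Σ min(cᵢ, 9) = 9 + 7 + 9 + 1 + 6 + 9 = 41.
Draw number 41 + 1 = 42 must push one box to 10.

42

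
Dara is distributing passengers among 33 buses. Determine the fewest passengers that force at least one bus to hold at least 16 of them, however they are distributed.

With 495 passengers one could put exactly 15 in each of the 33 buses, and no bus would reach 16.
Pigeonhole: one more passenger must land in a bus that already has 15, giving it 16.
So 33 × 15 + 1 = 496 passengers are required.

496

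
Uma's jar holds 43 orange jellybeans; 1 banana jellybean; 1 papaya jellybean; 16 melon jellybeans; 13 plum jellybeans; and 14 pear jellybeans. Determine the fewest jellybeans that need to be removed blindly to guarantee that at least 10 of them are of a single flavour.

39

An adversary could hand out at most 9 jellybeans per flavour (banana, papaya run out sooner): 9 + 1 + 1 + 9 + 9 + 9 = 38 jellybeans and still no flavour has 10.
By pigeonhole, one more jellybean lands in a flavour already at 9, so 39 draws are enough and 38 are not.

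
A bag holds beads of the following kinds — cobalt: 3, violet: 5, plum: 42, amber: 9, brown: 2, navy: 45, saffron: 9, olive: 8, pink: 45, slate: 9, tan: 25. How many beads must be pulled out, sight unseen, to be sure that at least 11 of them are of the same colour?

86

Pigeonhole: the 11 colours are the holes; the beads drawn are the pigeons.
To avoid 11 of any one colour, the worst case takes at most 10 of each colour, or every bead of a colour that has fewer than 10.
That gives 3 + 5 + 10 + 9 + 2 + 10 + 9 + 8 + 10 + 9 + 10 = 85 beads with no colour reaching 11.
The next bead forces some colour to 11, so 85 + 1 = 86.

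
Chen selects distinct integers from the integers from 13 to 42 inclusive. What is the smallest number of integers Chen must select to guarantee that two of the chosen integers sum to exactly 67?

A set avoiding the sum 67 can contain at most one of each pair {x, 67−x}, plus the 12 elements whose complement lies outside the range.
The integers 13, …, 33 (21 of them) are such a set: any two sum to at least 13+14 = 27 and at most 32+33 = 65 < 67.
By the pigeonhole principle, any 22nd integer completes one of the 9 pairs, so 22 choices force a sum of 67.

22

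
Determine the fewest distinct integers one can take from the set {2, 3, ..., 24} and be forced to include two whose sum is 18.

17

Group the elements by complementary pair {x, 18−x}: {2,16}, {3,15}, {4,14}, …, giving 7 two-element pairs; the single value 9 (it cannot pair with itself since the integers are distinct); and 8 integers whose partner 18−x falls outside [2,24].
By the pigeonhole principle, treating each of those 16 groups as a pigeonhole, one can pick one integer per group — 16 integers — with no two summing to 18.
The 17th integer lands in an occupied pair, forcing a sum of 18.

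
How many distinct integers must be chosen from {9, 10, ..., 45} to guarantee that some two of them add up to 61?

23

A set avoiding the sum 61 can contain at most one of each pair {x, 61−x}, plus the 7 elements whose complement lies outside the range.
The integers 9, …, 30 (22 of them) are such a set: any two sum to at least 9+10 = 19 and at most 29+30 = 59 < 61.
Any 23rd integer completes one of the 15 pairs, so 23 choices force a sum of 61.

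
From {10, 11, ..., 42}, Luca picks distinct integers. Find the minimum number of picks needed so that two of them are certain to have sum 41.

23

Two chosen integers sum to 41 exactly when both halves of some pair {x, 41−x} with 10 ≤ x ≤ 41−x ≤ 31 are chosen — 11 such pairs.
The remaining 11 elements (those with no distinct partner in range) can never complete a 41-sum, so the worst case takes all of them and one from each pair: 11 + 11 = 22.
The 23rd integer has to be the second member of some pair, so 22 + 1 = 23.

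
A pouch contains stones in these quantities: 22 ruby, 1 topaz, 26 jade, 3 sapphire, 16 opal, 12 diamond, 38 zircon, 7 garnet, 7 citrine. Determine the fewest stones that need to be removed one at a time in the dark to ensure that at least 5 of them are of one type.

33

The 9 types are the holes; the stones drawn are the pigeons.
To avoid 5 of any one type, the worst case takes at most 4 of each type, or every stone of a type that has fewer than 4.
That gives 4 + 1 + 4 + 3 + 4 + 4 + 4 + 4 + 4 = 32 stones with no type reaching 5.
The next stone forces some type to 5, so 32 + 1 = 33.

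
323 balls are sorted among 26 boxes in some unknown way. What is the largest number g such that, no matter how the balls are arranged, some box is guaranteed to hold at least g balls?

13

The 26 boxes are the holes and the 323 balls are the pigeons.
If every box held at most 12 balls, the total would be at most 26 × 12 = 312, which is less than 323.
So some box holds at least ⌈323/26⌉ = 13 balls.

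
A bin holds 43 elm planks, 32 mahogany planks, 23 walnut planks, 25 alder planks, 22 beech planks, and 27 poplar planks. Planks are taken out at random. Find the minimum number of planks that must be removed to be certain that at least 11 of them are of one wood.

61

An adversary could hand out at most 10 planks per wood: 10 + 10 + 10 + 10 + 10 + 10 = 60 planks and still no wood has 11.
By the pigeonhole principle, one more plank lands in a wood already at 10, so 61 draws are enough and 60 are not.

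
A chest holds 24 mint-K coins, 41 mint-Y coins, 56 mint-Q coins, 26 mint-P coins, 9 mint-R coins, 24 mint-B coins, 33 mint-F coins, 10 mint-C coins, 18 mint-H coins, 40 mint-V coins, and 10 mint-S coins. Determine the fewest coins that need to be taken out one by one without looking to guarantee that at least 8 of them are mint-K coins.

In the worst case for collecting mint-K coins, every non-mint-K coin comes out first.
There are 41 + 56 + 26 + 9 + 24 + 33 + 10 + 18 + 40 + 10 = 267 non-mint-K coins altogether.
After those, each further coin must be mint-K, so 267 + 8 = 275 draws guarantee 8 mint-K coins.

275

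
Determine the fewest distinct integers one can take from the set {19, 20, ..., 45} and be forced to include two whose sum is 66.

16

Two chosen integers sum to 66 exactly when both halves of some pair {x, 66−x} with 21 ≤ x ≤ 66−x ≤ 45 are chosen — 12 such pairs.
The remaining 3 elements (those with no distinct partner in range) can never complete a 66-sum, so the worst case takes all of them and one from each pair: 3 + 12 = 15.
By the pigeonhole principle, the 16th integer has to be the second member of some pair, so 15 + 1 = 16.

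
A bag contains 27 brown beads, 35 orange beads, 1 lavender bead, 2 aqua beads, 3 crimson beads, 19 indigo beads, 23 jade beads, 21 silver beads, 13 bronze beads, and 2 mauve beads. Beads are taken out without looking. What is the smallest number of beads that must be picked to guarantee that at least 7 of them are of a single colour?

Put each drawn bead into a box by colour. The largest draw with every box below 7 takes min(count, 6) from each colour; colours with fewer than 6 contribute all they have.
Σ min(cᵢ, 6) = 6 + 6 + 1 + 2 + 3 + 6 + 6 + 6 + 6 + 2 = 44.
Draw number 44 + 1 = 45 must push one box to 7.

45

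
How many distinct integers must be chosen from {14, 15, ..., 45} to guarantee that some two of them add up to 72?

A set avoiding the sum 72 can contain at most one of each pair {x, 72−x}, plus the 14 elements whose complement lies outside the range or equal to its own complement.
The integers 14, …, 36 (23 of them) are such a set: any two sum to at least 14+15 = 29 and at most 35+36 = 71 < 72.
By pigeonhole, any 24th integer completes one of the 9 pairs, so 24 choices force a sum of 72.

24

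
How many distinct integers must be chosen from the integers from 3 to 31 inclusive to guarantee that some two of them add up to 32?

17

A set avoiding the sum 32 can contain at most one of each pair {x, 32−x}, plus the 3 elements whose complement lies outside the range or equal to its own complement.
The integers 16, …, 31 (16 of them) are such a set: any two sum to at least 16+17 = 33 > 32.
Pigeonhole: any 17th integer completes one of the 13 pairs, so 17 choices force a sum of 32.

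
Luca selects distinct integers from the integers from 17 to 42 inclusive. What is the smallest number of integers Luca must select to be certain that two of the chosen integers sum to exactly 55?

16

A set avoiding the sum 55 can contain at most one of each pair {x, 55−x}, plus the 4 elements whose complement lies outside the range.
The integers 28, …, 42 (15 of them) are such a set: any two sum to at least 28+29 = 57 > 55.
By the pigeonhole principle, any 16th integer completes one of the 11 pairs, so 16 choices force a sum of 55.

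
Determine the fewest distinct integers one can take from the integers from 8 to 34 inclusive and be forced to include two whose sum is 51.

Group the elements by complementary pair {x, 51−x}: {17,34}, {18,33}, {19,32}, …, giving 9 two-element pairs and 9 integers whose partner 51−x falls outside [8,34].
Treating each of those 18 groups as a pigeonhole, one can pick one integer per group — 18 integers — with no two summing to 51.
The 19th integer lands in an occupied pair, forcing a sum of 51.

19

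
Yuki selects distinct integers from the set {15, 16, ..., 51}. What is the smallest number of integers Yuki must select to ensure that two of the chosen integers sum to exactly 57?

Group the elements by complementary pair {x, 57−x}: {15,42}, {16,41}, {17,40}, …, giving 14 two-element pairs and 9 integers whose partner 57−x falls outside [15,51].
By pigeonhole, treating each of those 23 groups as a pigeonhole, one can pick one integer per group — 23 integers — with no two summing to 57.
The 24th integer lands in an occupied pair, forcing a sum of 57.

24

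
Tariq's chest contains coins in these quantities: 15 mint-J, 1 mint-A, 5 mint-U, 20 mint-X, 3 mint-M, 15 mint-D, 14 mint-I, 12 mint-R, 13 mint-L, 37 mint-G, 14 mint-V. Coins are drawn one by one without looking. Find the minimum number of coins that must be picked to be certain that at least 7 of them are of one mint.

58

Pigeonhole: put each drawn coin into a box by mint. The largest draw with every box below 7 takes min(count, 6) from each mint; mints with fewer than 6 contribute all they have.
Σ min(cᵢ, 6) = 6 + 1 + 5 + 6 + 3 + 6 + 6 + 6 + 6 + 6 + 6 = 57.
Draw number 57 + 1 = 58 must push one box to 7.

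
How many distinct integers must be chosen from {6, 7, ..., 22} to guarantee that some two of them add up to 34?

13

Group the elements by complementary pair {x, 34−x}: {12,22}, {13,21}, {14,20}, …, giving 5 two-element pairs; the single value 17 (it cannot pair with itself since the integers are distinct); and 6 integers whose partner 34−x falls outside [6,22].
Pigeonhole: treating each of those 12 groups as a pigeonhole, one can pick one integer per group — 12 integers — with no two summing to 34.
The 13th integer lands in an occupied pair, forcing a sum of 34.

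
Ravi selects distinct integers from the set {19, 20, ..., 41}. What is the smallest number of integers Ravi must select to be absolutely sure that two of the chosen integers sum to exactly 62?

14

Two chosen integers sum to 62 exactly when both halves of some pair {x, 62−x} with 21 ≤ x ≤ 62−x ≤ 41 are chosen — 10 such pairs.
The remaining 3 elements (those with no distinct partner in range) can never complete a 62-sum, so the worst case takes all of them and one from each pair: 3 + 10 = 13.
The 14th integer has to be the second member of some pair, so 13 + 1 = 14.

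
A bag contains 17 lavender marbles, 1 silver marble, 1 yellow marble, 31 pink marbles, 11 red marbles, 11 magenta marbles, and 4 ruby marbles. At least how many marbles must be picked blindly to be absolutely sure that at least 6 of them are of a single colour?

27

The 7 colours are the holes; the marbles drawn are the pigeons.
To avoid 6 of any one colour, the worst case takes at most 5 of each colour, or every marble of a colour that has fewer than 5.
That gives 5 + 1 + 1 + 5 + 5 + 5 + 4 = 26 marbles with no colour reaching 6.
The next marble forces some colour to 6, so 26 + 1 = 27.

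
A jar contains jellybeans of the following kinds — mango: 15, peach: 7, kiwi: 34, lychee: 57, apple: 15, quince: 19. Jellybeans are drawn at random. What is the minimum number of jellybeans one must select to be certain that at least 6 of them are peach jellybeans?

In the worst case for collecting peach jellybeans, every non-peach jellybean comes out first.
There are 15 + 34 + 57 + 15 + 19 = 140 non-peach jellybeans altogether.
After those, each further jellybean must be peach, so 140 + 6 = 146 draws guarantee 6 peach jellybeans.

146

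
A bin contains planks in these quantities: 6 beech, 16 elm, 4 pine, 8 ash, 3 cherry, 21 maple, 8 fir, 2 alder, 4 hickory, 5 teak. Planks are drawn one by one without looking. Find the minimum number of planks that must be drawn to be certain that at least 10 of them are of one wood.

Pigeonhole: the 10 woods are the holes; the planks drawn are the pigeons.
To avoid 10 of any one wood, the worst case takes at most 9 of each wood, or every plank of a wood that has fewer than 9.
That gives 6 + 9 + 4 + 8 + 3 + 9 + 8 + 2 + 4 + 5 = 58 planks with no wood reaching 10.
The next plank forces some wood to 10, so 58 + 1 = 59.

59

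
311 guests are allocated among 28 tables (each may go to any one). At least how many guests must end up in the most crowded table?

12

The 28 tables are the holes and the 311 guests are the pigeons.
If every table held at most 11 guests, the total would be at most 28 × 11 = 308, which is less than 311.
So some table holds at least ⌈311/28⌉ = 12 guests.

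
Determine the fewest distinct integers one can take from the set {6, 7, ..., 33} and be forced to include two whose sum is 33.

18

Two chosen integers sum to 33 exactly when both halves of some pair {x, 33−x} with 6 ≤ x ≤ 33−x ≤ 27 are chosen — 11 such pairs.
The remaining 6 elements (those with no distinct partner in range) can never complete a 33-sum, so the worst case takes all of them and one from each pair: 6 + 11 = 17.
By pigeonhole, the 18th integer has to be the second member of some pair, so 17 + 1 = 18.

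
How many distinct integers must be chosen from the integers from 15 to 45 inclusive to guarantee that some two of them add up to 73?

Group the elements by complementary pair {x, 73−x}: {28,45}, {29,44}, {30,43}, …, giving 9 two-element pairs and 13 integers whose partner 73−x falls outside [15,45].
Treating each of those 22 groups as a pigeonhole, one can pick one integer per group — 22 integers — with no two summing to 73.
The 23rd integer lands in an occupied pair, forcing a sum of 73.

23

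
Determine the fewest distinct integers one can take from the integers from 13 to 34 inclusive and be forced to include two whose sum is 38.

A set avoiding the sum 38 can contain at most one of each pair {x, 38−x}, plus the 10 elements whose complement lies outside the range or equal to its own complement.
The integers 19, …, 34 (16 of them) are such a set: any two sum to at least 19+20 = 39 > 38.
By the pigeonhole principle, any 17th integer completes one of the 6 pairs, so 17 choices force a sum of 38.

17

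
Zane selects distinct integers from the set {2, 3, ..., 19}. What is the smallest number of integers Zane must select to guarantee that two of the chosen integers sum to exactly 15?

A set avoiding the sum 15 can contain at most one of each pair {x, 15−x}, plus the 6 elements whose complement lies outside the range.
The integers 8, …, 19 (12 of them) are such a set: any two sum to at least 8+9 = 17 > 15.
Any 13th integer completes one of the 6 pairs, so 13 choices force a sum of 15.

13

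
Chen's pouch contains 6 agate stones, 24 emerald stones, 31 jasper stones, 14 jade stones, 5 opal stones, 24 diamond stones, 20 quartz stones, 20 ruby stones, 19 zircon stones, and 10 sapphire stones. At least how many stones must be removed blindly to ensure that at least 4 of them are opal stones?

In the worst case for collecting opal stones, every non-opal stone comes out first.
There are 6 + 24 + 31 + 14 + 24 + 20 + 20 + 19 + 10 = 168 non-opal stones altogether.
After those, each further stone must be opal, so 168 + 4 = 172 draws guarantee 4 opal stones.

172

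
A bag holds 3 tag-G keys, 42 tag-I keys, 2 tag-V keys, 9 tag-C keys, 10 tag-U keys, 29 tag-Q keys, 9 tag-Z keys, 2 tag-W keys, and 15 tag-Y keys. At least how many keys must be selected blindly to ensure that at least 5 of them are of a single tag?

32

By pigeonhole, put each drawn key into a box by tag. The largest draw with every box below 5 takes min(count, 4) from each tag; tags with fewer than 4 contribute all they have.
Σ min(cᵢ, 4) = 3 + 4 + 2 + 4 + 4 + 4 + 4 + 2 + 4 = 31.
Draw number 31 + 1 = 32 must push one box to 5.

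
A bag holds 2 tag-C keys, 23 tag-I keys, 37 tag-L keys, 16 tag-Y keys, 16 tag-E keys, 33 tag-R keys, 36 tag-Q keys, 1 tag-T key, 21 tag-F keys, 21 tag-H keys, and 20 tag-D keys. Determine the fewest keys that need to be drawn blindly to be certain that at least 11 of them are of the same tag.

An adversary could hand out at most 10 keys per tag (tag-C, tag-T run out sooner): 2 + 10 + 10 + 10 + 10 + 10 + 10 + 1 + 10 + 10 + 10 = 93 keys and still no tag has 11.
By pigeonhole, one more key lands in a tag already at 10, so 94 draws are enough and 93 are not.

94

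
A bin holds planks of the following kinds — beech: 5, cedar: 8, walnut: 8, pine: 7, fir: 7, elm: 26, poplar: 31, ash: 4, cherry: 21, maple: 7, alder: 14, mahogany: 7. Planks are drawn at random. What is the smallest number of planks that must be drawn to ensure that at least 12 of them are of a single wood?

An adversary could hand out at most 11 planks per wood (8 woods run out sooner): 5 + 8 + 8 + 7 + 7 + 11 + 11 + 4 + 11 + 7 + 11 + 7 = 97 planks and still no wood has 12.
One more plank lands in a wood already at 11, so 98 draws are enough and 97 are not.

98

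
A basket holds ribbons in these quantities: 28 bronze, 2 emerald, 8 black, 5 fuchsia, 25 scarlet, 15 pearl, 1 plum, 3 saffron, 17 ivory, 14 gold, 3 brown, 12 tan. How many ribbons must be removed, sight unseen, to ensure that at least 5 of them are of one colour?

Pigeonhole: the 12 colours are the holes; the ribbons drawn are the pigeons.
To avoid 5 of any one colour, the worst case takes at most 4 of each colour, or every ribbon of a colour that has fewer than 4.
That gives 4 + 2 + 4 + 4 + 4 + 4 + 1 + 3 + 4 + 4 + 3 + 4 = 41 ribbons with no colour reaching 5.
The next ribbon forces some colour to 5, so 41 + 1 = 42.

42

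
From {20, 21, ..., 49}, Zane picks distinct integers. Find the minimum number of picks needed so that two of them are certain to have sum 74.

19

A set avoiding the sum 74 can contain at most one of each pair {x, 74−x}, plus the 6 elements whose complement lies outside the range or equal to its own complement.
The integers 20, …, 37 (18 of them) are such a set: any two sum to at least 20+21 = 41 and at most 36+37 = 73 < 74.
By the pigeonhole principle, any 19th integer completes one of the 12 pairs, so 19 choices force a sum of 74.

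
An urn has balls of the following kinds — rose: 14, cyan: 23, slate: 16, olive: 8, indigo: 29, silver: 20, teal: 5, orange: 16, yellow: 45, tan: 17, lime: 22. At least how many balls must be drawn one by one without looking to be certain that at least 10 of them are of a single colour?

95

The 11 colours are the holes; the balls drawn are the pigeons.
To avoid 10 of any one colour, the worst case takes at most 9 of each colour, or every ball of a colour that has fewer than 9.
That gives 9 + 9 + 9 + 8 + 9 + 9 + 5 + 9 + 9 + 9 + 9 = 94 balls with no colour reaching 10.
The next ball forces some colour to 10, so 94 + 1 = 95.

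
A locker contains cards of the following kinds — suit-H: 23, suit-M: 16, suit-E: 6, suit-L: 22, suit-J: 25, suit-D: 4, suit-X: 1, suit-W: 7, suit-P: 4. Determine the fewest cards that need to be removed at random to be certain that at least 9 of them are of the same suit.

55

By the pigeonhole principle, put each drawn card into a box by suit. The largest draw with every box below 9 takes min(count, 8) from each suit; suits with fewer than 8 contribute all they have.
Σ min(cᵢ, 8) = 8 + 8 + 6 + 8 + 8 + 4 + 1 + 7 + 4 = 54.
Draw number 54 + 1 = 55 must push one box to 9.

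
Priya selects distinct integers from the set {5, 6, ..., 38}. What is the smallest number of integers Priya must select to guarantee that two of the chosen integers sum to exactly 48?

A set avoiding the sum 48 can contain at most one of each pair {x, 48−x}, plus the 6 elements whose complement lies outside the range or equal to its own complement.
The integers 5, …, 24 (20 of them) are such a set: any two sum to at least 5+6 = 11 and at most 23+24 = 47 < 48.
Any 21st integer completes one of the 14 pairs, so 21 choices force a sum of 48.

21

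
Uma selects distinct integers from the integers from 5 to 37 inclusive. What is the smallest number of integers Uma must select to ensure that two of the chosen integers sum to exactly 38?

20

Two chosen integers sum to 38 exactly when both halves of some pair {x, 38−x} with 5 ≤ x ≤ 38−x ≤ 33 are chosen — 14 such pairs.
The remaining 5 elements (those with no distinct partner in range) can never complete a 38-sum, so the worst case takes all of them and one from each pair: 5 + 14 = 19.
The 20th integer has to be the second member of some pair, so 19 + 1 = 20.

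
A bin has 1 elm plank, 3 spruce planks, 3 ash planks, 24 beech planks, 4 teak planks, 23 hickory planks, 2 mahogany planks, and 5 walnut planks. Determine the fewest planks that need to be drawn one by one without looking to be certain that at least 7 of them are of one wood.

31

The 8 woods are the holes; the planks drawn are the pigeons.
To avoid 7 of any one wood, the worst case takes at most 6 of each wood, or every plank of a wood that has fewer than 6.
That gives 1 + 3 + 3 + 6 + 4 + 6 + 2 + 5 = 30 planks with no wood reaching 7.
The next plank forces some wood to 7, so 30 + 1 = 31.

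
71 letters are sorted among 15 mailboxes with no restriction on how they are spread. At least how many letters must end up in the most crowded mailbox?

By pigeonhole, the 15 mailboxes are the holes and the 71 letters are the pigeons.
If every mailbox held at most 4 letters, the total would be at most 15 × 4 = 60, which is less than 71.
So some mailbox holds at least ⌈71/15⌉ = 5 letters.

5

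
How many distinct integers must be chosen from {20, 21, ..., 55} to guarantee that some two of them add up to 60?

27

Group the elements by complementary pair {x, 60−x}: {20,40}, {21,39}, {22,38}, …, giving 10 two-element pairs, the single value 30 (it cannot pair with itself since the integers are distinct), and 15 integers whose partner 60−x falls outside [20,55].
Pigeonhole: treating each of those 26 groups as a pigeonhole, one can pick one integer per group — 26 integers — with no two summing to 60.
The 27th integer lands in an occupied pair, forcing a sum of 60.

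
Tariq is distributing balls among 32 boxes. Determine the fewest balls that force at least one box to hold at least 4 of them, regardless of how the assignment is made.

97

With 96 balls one could put exactly 3 in each of the 32 boxes, and no box would reach 4.
One more ball must land in a box that already has 3, giving it 4.
So 32 × 3 + 1 = 97 balls are required.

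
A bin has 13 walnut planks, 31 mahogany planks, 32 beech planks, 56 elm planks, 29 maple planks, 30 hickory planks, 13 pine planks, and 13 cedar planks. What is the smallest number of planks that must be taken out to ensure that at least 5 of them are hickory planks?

In the worst case for collecting hickory planks, every non-hickory plank comes out first.
There are 13 + 31 + 32 + 56 + 29 + 13 + 13 = 187 non-hickory planks altogether.
After those, each further plank must be hickory, so 187 + 5 = 192 draws guarantee 5 hickory planks.

192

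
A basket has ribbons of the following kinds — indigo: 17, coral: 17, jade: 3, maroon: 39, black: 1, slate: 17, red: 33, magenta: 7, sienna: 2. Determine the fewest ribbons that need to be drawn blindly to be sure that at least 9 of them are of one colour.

54

Put each drawn ribbon into a box by colour. The largest draw with every box below 9 takes min(count, 8) from each colour; colours with fewer than 8 contribute all they have.
Σ min(cᵢ, 8) = 8 + 8 + 3 + 8 + 1 + 8 + 8 + 7 + 2 = 53.
Draw number 53 + 1 = 54 must push one box to 9.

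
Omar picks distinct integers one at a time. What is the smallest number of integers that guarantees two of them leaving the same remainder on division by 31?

The 31 residue classes mod 31 are the pigeonholes.
With 31 integers one could put 1 in each residue class and have no class reach 2.
The 32nd integer pushes some class to 2, so 31·1 + 1 = 32.

32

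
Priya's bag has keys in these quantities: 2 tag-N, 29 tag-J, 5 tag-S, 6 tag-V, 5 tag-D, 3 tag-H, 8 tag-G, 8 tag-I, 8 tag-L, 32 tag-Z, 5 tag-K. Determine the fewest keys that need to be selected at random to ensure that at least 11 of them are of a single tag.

By pigeonhole, the 11 tags are the holes; the keys drawn are the pigeons.
To avoid 11 of any one tag, the worst case takes at most 10 of each tag, or every key of a tag that has fewer than 10.
That gives 2 + 10 + 5 + 6 + 5 + 3 + 8 + 8 + 8 + 10 + 5 = 70 keys with no tag reaching 11.
The next key forces some tag to 11, so 70 + 1 = 71.

71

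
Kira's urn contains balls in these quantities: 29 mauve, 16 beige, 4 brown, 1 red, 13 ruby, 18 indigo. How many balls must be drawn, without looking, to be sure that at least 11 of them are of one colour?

46

An adversary could hand out at most 10 balls per colour (brown, red run out sooner): 10 + 10 + 4 + 1 + 10 + 10 = 45 balls and still no colour has 11.
One more ball lands in a colour already at 10, so 46 draws are enough and 45 are not.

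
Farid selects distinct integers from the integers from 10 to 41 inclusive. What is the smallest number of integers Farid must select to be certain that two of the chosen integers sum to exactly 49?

A set avoiding the sum 49 can contain at most one of each pair {x, 49−x}, plus the 2 elements whose complement lies outside the range.
The integers 25, …, 41 (17 of them) are such a set: any two sum to at least 25+26 = 51 > 49.
Any 18th integer completes one of the 15 pairs, so 18 choices force a sum of 49.

18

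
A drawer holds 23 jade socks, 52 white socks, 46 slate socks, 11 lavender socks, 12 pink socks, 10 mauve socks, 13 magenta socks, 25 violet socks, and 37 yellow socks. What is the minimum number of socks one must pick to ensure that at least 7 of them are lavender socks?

In the worst case for collecting lavender socks, every non-lavender sock comes out first.
There are 23 + 52 + 46 + 12 + 10 + 13 + 25 + 37 = 218 non-lavender socks altogether.
After those, each further sock must be lavender, so 218 + 7 = 225 draws guarantee 7 lavender socks.

225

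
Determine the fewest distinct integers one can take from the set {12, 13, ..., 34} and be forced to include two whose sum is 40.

16

Group the elements by complementary pair {x, 40−x}: {12,28}, {13,27}, {14,26}, …, giving 8 two-element pairs, the single value 20 (it cannot pair with itself since the integers are distinct), and 6 integers whose partner 40−x falls outside [12,34].
Treating each of those 15 groups as a pigeonhole, one can pick one integer per group — 15 integers — with no two summing to 40.
The 16th integer lands in an occupied pair, forcing a sum of 40.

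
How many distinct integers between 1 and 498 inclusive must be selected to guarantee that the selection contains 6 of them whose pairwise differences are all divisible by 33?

Integers whose pairwise differences are multiples of 33 are exactly those sharing a remainder mod 33. The 33 residue classes mod 33 are the pigeonholes.
With 165 integers one could put 5 in each residue class and have no class reach 6.
The 166th integer pushes some class to 6, so 33·5 + 1 = 166.

166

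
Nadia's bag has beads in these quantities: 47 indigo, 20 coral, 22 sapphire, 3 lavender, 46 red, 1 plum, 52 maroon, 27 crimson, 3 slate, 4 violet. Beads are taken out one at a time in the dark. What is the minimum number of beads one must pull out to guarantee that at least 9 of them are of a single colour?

An adversary could hand out at most 8 beads per colour (4 colours run out sooner): 8 + 8 + 8 + 3 + 8 + 1 + 8 + 8 + 3 + 4 = 59 beads and still no colour has 9.
By the pigeonhole principle, one more bead lands in a colour already at 8, so 60 draws are enough and 59 are not.

60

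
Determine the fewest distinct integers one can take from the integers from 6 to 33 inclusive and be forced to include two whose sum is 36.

17

Two chosen integers sum to 36 exactly when both halves of some pair {x, 36−x} with 6 ≤ x ≤ 36−x ≤ 30 are chosen — 12 such pairs.
The remaining 4 elements (those with no distinct partner in range) can never complete a 36-sum, so the worst case takes all of them and one from each pair: 4 + 12 = 16.
The 17th integer has to be the second member of some pair, so 16 + 1 = 17.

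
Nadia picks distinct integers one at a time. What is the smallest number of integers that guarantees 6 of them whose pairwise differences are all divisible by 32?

161

Integers whose pairwise differences are multiples of 32 are exactly those sharing a remainder mod 32. The 32 residue classes mod 32 are the pigeonholes.
With 160 integers one could put 5 in each residue class and have no class reach 6.
The 161st integer pushes some class to 6, so 32·5 + 1 = 161.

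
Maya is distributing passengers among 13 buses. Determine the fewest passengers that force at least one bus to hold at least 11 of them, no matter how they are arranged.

With 130 passengers one could put exactly 10 in each of the 13 buses, and no bus would reach 11.
One more passenger must land in a bus that already has 10, giving it 11.
So 13 × 10 + 1 = 131 passengers are required.

131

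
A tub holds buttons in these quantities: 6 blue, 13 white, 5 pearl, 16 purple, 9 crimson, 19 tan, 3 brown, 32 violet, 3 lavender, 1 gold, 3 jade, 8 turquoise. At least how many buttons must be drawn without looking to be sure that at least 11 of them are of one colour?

79

Pigeonhole: put each drawn button into a box by colour. The largest draw with every box below 11 takes min(count, 10) from each colour; colours with fewer than 10 contribute all they have.
Σ min(cᵢ, 10) = 6 + 10 + 5 + 10 + 9 + 10 + 3 + 10 + 3 + 1 + 3 + 8 = 78.
Draw number 78 + 1 = 79 must push one box to 11.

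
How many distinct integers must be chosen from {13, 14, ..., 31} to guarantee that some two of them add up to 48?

A set avoiding the sum 48 can contain at most one of each pair {x, 48−x}, plus the 5 elements whose complement lies outside the range or equal to its own complement.
The integers 13, …, 24 (12 of them) are such a set: any two sum to at least 13+14 = 27 and at most 23+24 = 47 < 48.
Any 13th integer completes one of the 7 pairs, so 13 choices force a sum of 48.

13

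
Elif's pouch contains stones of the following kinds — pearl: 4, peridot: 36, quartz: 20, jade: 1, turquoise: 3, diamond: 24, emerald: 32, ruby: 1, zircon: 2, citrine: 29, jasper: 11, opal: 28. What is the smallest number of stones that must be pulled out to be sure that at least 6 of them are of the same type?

By pigeonhole, the 12 types are the holes; the stones drawn are the pigeons.
To avoid 6 of any one type, the worst case takes at most 5 of each type, or every stone of a type that has fewer than 5.
That gives 4 + 5 + 5 + 1 + 3 + 5 + 5 + 1 + 2 + 5 + 5 + 5 = 46 stones with no type reaching 6.
The next stone forces some type to 6, so 46 + 1 = 47.

47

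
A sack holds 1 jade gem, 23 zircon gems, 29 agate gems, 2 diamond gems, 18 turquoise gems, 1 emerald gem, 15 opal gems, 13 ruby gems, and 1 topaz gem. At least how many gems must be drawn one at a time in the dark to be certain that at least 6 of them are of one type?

31

An adversary could hand out at most 5 gems per type (4 types run out sooner): 1 + 5 + 5 + 2 + 5 + 1 + 5 + 5 + 1 = 30 gems and still no type has 6.
One more gem lands in a type already at 5, so 31 draws are enough and 30 are not.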